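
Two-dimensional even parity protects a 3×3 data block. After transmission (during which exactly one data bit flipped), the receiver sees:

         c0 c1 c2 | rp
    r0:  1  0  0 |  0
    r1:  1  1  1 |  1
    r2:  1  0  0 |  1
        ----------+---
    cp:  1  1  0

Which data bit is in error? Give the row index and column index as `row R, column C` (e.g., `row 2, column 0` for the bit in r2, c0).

row 0, column 2

Recompute each row's even parity and compare to rp:
  r0: data parity 1, sent rp 0 → mismatch
  r1: data parity 1, sent rp 1 → ok
  r2: data parity 1, sent rp 1 → ok
Recompute each column's even parity and compare to cp:
  c0: data parity 1, sent cp 1 → ok
  c1: data parity 1, sent cp 1 → ok
  c2: data parity 1, sent cp 0 → mismatch
Exactly one row (r0) and one column (c2) fail → the flipped bit is at their intersection.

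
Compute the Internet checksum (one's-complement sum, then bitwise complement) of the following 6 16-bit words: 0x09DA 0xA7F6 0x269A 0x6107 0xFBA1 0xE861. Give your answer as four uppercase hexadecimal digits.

E289

One's-complement addition (fold any carry out of bit 15 back into bit 0):
  0x09DA + 0xA7F6 = 0x0B1D0
  0xB1D0 + 0x269A = 0x0D86A
  0xD86A + 0x6107 = 0x13971 → wrap carry → 0x3972
  0x3972 + 0xFBA1 = 0x13513 → wrap carry → 0x3514
  0x3514 + 0xE861 = 0x11D75 → wrap carry → 0x1D76
One's-complement sum = 0x1D76.
Checksum = ~0x1D76 & 0xFFFF = 0xE289.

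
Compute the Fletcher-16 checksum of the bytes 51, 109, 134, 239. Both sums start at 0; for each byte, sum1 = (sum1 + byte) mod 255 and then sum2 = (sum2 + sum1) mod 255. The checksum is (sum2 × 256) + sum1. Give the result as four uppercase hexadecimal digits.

Running sums (mod 255):
  after byte 0 (51): sum1=51, sum2=51
  after byte 1 (109): sum1=160, sum2=211
  after byte 2 (134): sum1=39, sum2=250
  after byte 3 (239): sum1=23, sum2=18
Checksum = sum2·256 + sum1 = 18·256 + 23 = 4631 = 0x1217.

1217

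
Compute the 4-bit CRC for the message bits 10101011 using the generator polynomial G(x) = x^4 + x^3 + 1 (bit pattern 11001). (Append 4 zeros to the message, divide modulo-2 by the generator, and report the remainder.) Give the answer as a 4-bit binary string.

Append 4 zeros: 101010110000. Divide by 11001 (XOR where the leading bit is 1):
  pos 0: 10101 XOR 11001 = 01100
  pos 1: 11000 XOR 11001 = 00001
  pos 5: 11100 XOR 11001 = 00101
  pos 7: 10100 XOR 11001 = 01101
Remainder (last 4 bits) = 1101. This is the CRC / FCS.

1101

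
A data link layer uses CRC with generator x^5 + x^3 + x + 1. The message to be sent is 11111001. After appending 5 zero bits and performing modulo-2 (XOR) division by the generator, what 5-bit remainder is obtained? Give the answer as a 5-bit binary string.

Append 5 zeros: 1111100100000. Divide by 101011 (XOR where the leading bit is 1):
  pos 0: 111110 XOR 101011 = 010101
  pos 1: 101010 XOR 101011 = 000001
  pos 6: 110000 XOR 101011 = 011011
  pos 7: 110110 XOR 101011 = 011101
Remainder (last 5 bits) = 11101. This is the CRC / FCS.

11101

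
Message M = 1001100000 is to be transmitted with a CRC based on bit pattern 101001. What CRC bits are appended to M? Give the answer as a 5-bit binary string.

11111

Append 5 zeros: 100110000000000. Divide by 101001 (XOR where the leading bit is 1):
  pos 0: 100110 XOR 101001 = 001111
  pos 2: 111100 XOR 101001 = 010101
  pos 3: 101010 XOR 101001 = 000011
  pos 7: 110000 XOR 101001 = 011001
  pos 8: 110010 XOR 101001 = 011011
  pos 9: 110110 XOR 101001 = 011111
Remainder (last 5 bits) = 11111. This is the CRC / FCS.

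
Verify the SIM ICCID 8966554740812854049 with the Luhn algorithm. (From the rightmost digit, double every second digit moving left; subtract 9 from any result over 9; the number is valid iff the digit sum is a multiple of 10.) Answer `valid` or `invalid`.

invalid

From the right, keep odd positions and double even positions (subtract 9 from any doubled value over 9):
  doubled (positions 2,4,...): 8 8 7 2 0 5 1 3 9 → sum 43
  kept (positions 1,3,...): 9 0 5 2 8 4 4 5 6 8 → sum 51
Total = 94.
94 mod 10 = 4, so the number is invalid.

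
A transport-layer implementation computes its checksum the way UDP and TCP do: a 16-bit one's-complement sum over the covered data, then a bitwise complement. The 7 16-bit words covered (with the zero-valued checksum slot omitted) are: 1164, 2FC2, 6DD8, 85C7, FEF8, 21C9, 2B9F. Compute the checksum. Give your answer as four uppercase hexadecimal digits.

One's-complement addition (fold any carry out of bit 15 back into bit 0):
  0x1164 + 0x2FC2 = 0x04126
  0x4126 + 0x6DD8 = 0x0AEFE
  0xAEFE + 0x85C7 = 0x134C5 → wrap carry → 0x34C6
  0x34C6 + 0xFEF8 = 0x133BE → wrap carry → 0x33BF
  0x33BF + 0x21C9 = 0x05588
  0x5588 + 0x2B9F = 0x08127
One's-complement sum = 0x8127.
Checksum = ~0x8127 & 0xFFFF = 0x7ED8.

7ED8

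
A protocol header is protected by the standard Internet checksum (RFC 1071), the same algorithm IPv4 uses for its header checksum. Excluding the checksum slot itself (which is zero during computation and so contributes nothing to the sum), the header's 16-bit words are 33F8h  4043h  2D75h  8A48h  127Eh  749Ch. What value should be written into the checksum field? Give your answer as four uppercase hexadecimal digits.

One's-complement addition (fold any carry out of bit 15 back into bit 0):
  0x33F8 + 0x4043 = 0x0743B
  0x743B + 0x2D75 = 0x0A1B0
  0xA1B0 + 0x8A48 = 0x12BF8 → wrap carry → 0x2BF9
  0x2BF9 + 0x127E = 0x03E77
  0x3E77 + 0x749C = 0x0B313
One's-complement sum = 0xB313.
Checksum = ~0xB313 & 0xFFFF = 0x4CEC.

4CEC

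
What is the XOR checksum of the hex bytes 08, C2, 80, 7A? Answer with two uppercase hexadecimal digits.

30

XOR the bytes together:
  start with 0x08
  0x08 ⊕ 0xC2 = 0xCA
  0xCA ⊕ 0x80 = 0x4A
  0x4A ⊕ 0x7A = 0x30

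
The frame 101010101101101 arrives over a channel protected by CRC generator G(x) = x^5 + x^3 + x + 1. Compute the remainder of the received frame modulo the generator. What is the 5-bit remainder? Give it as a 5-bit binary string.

00010

Modulo-2 division of 101010101101101 by 101011:
  pos 0: 101010 XOR 101011 = 000001
  pos 5: 110110 XOR 101011 = 011101
  pos 6: 111011 XOR 101011 = 010000
  pos 7: 100001 XOR 101011 = 001010
  pos 9: 101001 XOR 101011 = 000010
Remainder = 00010 (nonzero — an error is detected).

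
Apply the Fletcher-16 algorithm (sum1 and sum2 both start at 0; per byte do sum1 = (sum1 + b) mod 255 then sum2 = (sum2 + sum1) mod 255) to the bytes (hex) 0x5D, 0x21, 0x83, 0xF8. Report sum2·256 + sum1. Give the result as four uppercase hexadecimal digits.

D8FA

Running sums (mod 255):
  after byte 0 (0x5D): sum1=93, sum2=93
  after byte 1 (0x21): sum1=126, sum2=219
  after byte 2 (0x83): sum1=2, sum2=221
  after byte 3 (0xF8): sum1=250, sum2=216
Checksum = sum2·256 + sum1 = 216·256 + 250 = 55546 = 0xD8FA.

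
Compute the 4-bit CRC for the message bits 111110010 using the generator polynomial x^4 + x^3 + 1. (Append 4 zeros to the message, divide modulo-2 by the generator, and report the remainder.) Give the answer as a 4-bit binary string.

Append 4 zeros: 1111100100000. Divide by 11001 (XOR where the leading bit is 1):
  pos 0: 11111 XOR 11001 = 00110
  pos 2: 11000 XOR 11001 = 00001
  pos 6: 11000 XOR 11001 = 00001
Remainder (last 4 bits) = 0100. This is the CRC / FCS.

0100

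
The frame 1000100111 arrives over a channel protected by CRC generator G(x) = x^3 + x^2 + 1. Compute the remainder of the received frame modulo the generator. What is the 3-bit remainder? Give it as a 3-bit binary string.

000

Modulo-2 division of 1000100111 by 1101:
  pos 0: 1000 XOR 1101 = 0101
  pos 1: 1011 XOR 1101 = 0110
  pos 2: 1100 XOR 1101 = 0001
  pos 5: 1011 XOR 1101 = 0110
  pos 6: 1101 XOR 1101 = 0000
Remainder = 000 (zero — the frame passes the CRC check).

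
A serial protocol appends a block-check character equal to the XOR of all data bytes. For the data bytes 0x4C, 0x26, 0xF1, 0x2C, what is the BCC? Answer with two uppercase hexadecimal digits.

XOR the bytes together:
  start with 0x4C
  0x4C ⊕ 0x26 = 0x6A
  0x6A ⊕ 0xF1 = 0x9B
  0x9B ⊕ 0x2C = 0xB7

B7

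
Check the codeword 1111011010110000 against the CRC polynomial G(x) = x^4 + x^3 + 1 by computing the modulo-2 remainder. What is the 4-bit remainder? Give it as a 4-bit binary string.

Modulo-2 division of 1111011010110000 by 11001:
  pos 0: 11110 XOR 11001 = 00111
  pos 2: 11111 XOR 11001 = 00110
  pos 4: 11001 XOR 11001 = 00000
  pos 10: 11000 XOR 11001 = 00001
Remainder = 0010 (nonzero — an error is detected).

0010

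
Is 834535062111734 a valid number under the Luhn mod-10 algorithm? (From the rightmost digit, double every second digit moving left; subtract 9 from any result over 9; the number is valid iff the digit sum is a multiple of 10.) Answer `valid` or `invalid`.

From the right, keep odd positions and double even positions (subtract 9 from any doubled value over 9):
  doubled (positions 2,4,...): 6 2 2 3 1 1 6 → sum 21
  kept (positions 1,3,...): 4 7 1 2 0 3 4 8 → sum 29
Total = 50.
50 mod 10 = 0, so the number is valid.

valid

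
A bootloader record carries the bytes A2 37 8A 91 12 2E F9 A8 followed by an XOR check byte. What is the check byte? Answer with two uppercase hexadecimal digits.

XOR the bytes together:
  start with 0xA2
  0xA2 ⊕ 0x37 = 0x95
  0x95 ⊕ 0x8A = 0x1F
  0x1F ⊕ 0x91 = 0x8E
  0x8E ⊕ 0x12 = 0x9C
  0x9C ⊕ 0x2E = 0xB2
  0xB2 ⊕ 0xF9 = 0x4B
  0x4B ⊕ 0xA8 = 0xE3

E3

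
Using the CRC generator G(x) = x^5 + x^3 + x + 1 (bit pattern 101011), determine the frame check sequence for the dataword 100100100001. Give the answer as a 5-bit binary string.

00101

Append 5 zeros: 10010010000100000. Divide by 101011 (XOR where the leading bit is 1):
  pos 0: 100100 XOR 101011 = 001111
  pos 2: 111110 XOR 101011 = 010101
  pos 3: 101010 XOR 101011 = 000001
  pos 8: 100100 XOR 101011 = 001111
  pos 10: 111100 XOR 101011 = 010111
  pos 11: 101110 XOR 101011 = 000101
Remainder (last 5 bits) = 00101. This is the CRC / FCS.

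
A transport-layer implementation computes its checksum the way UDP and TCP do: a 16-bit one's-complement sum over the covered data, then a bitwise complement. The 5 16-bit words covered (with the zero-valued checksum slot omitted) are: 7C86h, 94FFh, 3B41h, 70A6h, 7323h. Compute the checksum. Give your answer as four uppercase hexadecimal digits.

One's-complement addition (fold any carry out of bit 15 back into bit 0):
  0x7C86 + 0x94FF = 0x11185 → wrap carry → 0x1186
  0x1186 + 0x3B41 = 0x04CC7
  0x4CC7 + 0x70A6 = 0x0BD6D
  0xBD6D + 0x7323 = 0x13090 → wrap carry → 0x3091
One's-complement sum = 0x3091.
Checksum = ~0x3091 & 0xFFFF = 0xCF6E.

CF6E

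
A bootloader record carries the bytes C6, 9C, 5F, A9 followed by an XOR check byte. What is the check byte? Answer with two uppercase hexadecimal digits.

AC

XOR the bytes together:
  start with 0xC6
  0xC6 ⊕ 0x9C = 0x5A
  0x5A ⊕ 0x5F = 0x05
  0x05 ⊕ 0xA9 = 0xAC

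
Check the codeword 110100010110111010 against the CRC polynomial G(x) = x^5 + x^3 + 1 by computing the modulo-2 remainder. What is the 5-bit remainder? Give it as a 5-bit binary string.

00000

Modulo-2 division of 110100010110111010 by 101001:
  pos 0: 110100 XOR 101001 = 011101
  pos 1: 111010 XOR 101001 = 010011
  pos 2: 100111 XOR 101001 = 001110
  pos 4: 111001 XOR 101001 = 010000
  pos 5: 100001 XOR 101001 = 001000
  pos 7: 100001 XOR 101001 = 001000
  pos 9: 100011 XOR 101001 = 001010
  pos 11: 101001 XOR 101001 = 000000
Remainder = 00000 (zero — the frame passes the CRC check).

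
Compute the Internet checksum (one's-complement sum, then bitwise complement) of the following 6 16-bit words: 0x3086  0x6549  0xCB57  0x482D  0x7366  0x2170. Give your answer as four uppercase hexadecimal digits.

One's-complement addition (fold any carry out of bit 15 back into bit 0):
  0x3086 + 0x6549 = 0x095CF
  0x95CF + 0xCB57 = 0x16126 → wrap carry → 0x6127
  0x6127 + 0x482D = 0x0A954
  0xA954 + 0x7366 = 0x11CBA → wrap carry → 0x1CBB
  0x1CBB + 0x2170 = 0x03E2B
One's-complement sum = 0x3E2B.
Checksum = ~0x3E2B & 0xFFFF = 0xC1D4.

C1D4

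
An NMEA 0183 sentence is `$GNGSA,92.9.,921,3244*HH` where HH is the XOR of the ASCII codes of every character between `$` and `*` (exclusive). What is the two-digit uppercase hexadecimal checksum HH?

XOR the ASCII codes of the payload characters:
  'G' = 0x47 → acc = 0x47
  'N' = 0x4E → acc = 0x09
  'G' = 0x47 → acc = 0x4E
  'S' = 0x53 → acc = 0x1D
  'A' = 0x41 → acc = 0x5C
  ',' = 0x2C → acc = 0x70
  '9' = 0x39 → acc = 0x49
  '2' = 0x32 → acc = 0x7B
  '.' = 0x2E → acc = 0x55
  '9' = 0x39 → acc = 0x6C
  '.' = 0x2E → acc = 0x42
  ',' = 0x2C → acc = 0x6E
  '9' = 0x39 → acc = 0x57
  '2' = 0x32 → acc = 0x65
  '1' = 0x31 → acc = 0x54
  ',' = 0x2C → acc = 0x78
  '3' = 0x33 → acc = 0x4B
  '2' = 0x32 → acc = 0x79
  '4' = 0x34 → acc = 0x4D
  '4' = 0x34 → acc = 0x79
Checksum = 0x79.

79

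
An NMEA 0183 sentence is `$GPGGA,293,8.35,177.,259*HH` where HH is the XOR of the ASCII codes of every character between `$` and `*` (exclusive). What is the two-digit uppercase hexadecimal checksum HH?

XOR the ASCII codes of the payload characters:
  'G' = 0x47 → acc = 0x47
  'P' = 0x50 → acc = 0x17
  'G' = 0x47 → acc = 0x50
  'G' = 0x47 → acc = 0x17
  'A' = 0x41 → acc = 0x56
  ',' = 0x2C → acc = 0x7A
  '2' = 0x32 → acc = 0x48
  '9' = 0x39 → acc = 0x71
  '3' = 0x33 → acc = 0x42
  ',' = 0x2C → acc = 0x6E
  '8' = 0x38 → acc = 0x56
  '.' = 0x2E → acc = 0x78
  '3' = 0x33 → acc = 0x4B
  '5' = 0x35 → acc = 0x7E
  ',' = 0x2C → acc = 0x52
  '1' = 0x31 → acc = 0x63
  '7' = 0x37 → acc = 0x54
  '7' = 0x37 → acc = 0x63
  '.' = 0x2E → acc = 0x4D
  ',' = 0x2C → acc = 0x61
  '2' = 0x32 → acc = 0x53
  '5' = 0x35 → acc = 0x66
  '9' = 0x39 → acc = 0x5F
Checksum = 0x5F.

5F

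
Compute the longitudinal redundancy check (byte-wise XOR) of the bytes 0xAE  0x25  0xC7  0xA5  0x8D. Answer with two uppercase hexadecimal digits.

XOR the bytes together:
  start with 0xAE
  0xAE ⊕ 0x25 = 0x8B
  0x8B ⊕ 0xC7 = 0x4C
  0x4C ⊕ 0xA5 = 0xE9
  0xE9 ⊕ 0x8D = 0x64

64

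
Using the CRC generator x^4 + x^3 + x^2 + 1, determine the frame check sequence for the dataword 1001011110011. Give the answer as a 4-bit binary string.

0011

Append 4 zeros: 10010111100110000. Divide by 11101 (XOR where the leading bit is 1):
  pos 0: 10010 XOR 11101 = 01111
  pos 1: 11111 XOR 11101 = 00010
  pos 4: 10111 XOR 11101 = 01010
  pos 5: 10100 XOR 11101 = 01001
  pos 6: 10010 XOR 11101 = 01111
  pos 7: 11111 XOR 11101 = 00010
  pos 10: 10100 XOR 11101 = 01001
  pos 11: 10010 XOR 11101 = 01111
  pos 12: 11110 XOR 11101 = 00011
Remainder (last 4 bits) = 0011. This is the CRC / FCS.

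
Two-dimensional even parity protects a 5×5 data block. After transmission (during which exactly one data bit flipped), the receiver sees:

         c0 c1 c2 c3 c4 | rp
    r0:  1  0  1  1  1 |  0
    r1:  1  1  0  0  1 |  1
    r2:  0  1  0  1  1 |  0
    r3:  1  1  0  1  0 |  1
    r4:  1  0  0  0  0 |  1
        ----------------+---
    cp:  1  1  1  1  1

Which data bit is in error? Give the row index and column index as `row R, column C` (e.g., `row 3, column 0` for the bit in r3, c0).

Recompute each row's even parity and compare to rp:
  r0: data parity 0, sent rp 0 → ok
  r1: data parity 1, sent rp 1 → ok
  r2: data parity 1, sent rp 0 → mismatch
  r3: data parity 1, sent rp 1 → ok
  r4: data parity 1, sent rp 1 → ok
Recompute each column's even parity and compare to cp:
  c0: data parity 0, sent cp 1 → mismatch
  c1: data parity 1, sent cp 1 → ok
  c2: data parity 1, sent cp 1 → ok
  c3: data parity 1, sent cp 1 → ok
  c4: data parity 1, sent cp 1 → ok
Exactly one row (r2) and one column (c0) fail → the flipped bit is at their intersection.

row 2, column 0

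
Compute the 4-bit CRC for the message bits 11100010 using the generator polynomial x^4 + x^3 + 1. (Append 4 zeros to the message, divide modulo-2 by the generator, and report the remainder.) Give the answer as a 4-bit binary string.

Append 4 zeros: 111000100000. Divide by 11001 (XOR where the leading bit is 1):
  pos 0: 11100 XOR 11001 = 00101
  pos 2: 10101 XOR 11001 = 01100
  pos 3: 11000 XOR 11001 = 00001
  pos 7: 10000 XOR 11001 = 01001
Remainder (last 4 bits) = 1001. This is the CRC / FCS.

1001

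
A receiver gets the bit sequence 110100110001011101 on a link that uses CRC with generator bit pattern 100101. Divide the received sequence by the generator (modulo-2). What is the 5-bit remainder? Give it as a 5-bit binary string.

Modulo-2 division of 110100110001011101 by 100101:
  pos 0: 110100 XOR 100101 = 010001
  pos 1: 100011 XOR 100101 = 000110
  pos 4: 110100 XOR 100101 = 010001
  pos 5: 100010 XOR 100101 = 000111
  pos 8: 111101 XOR 100101 = 011000
  pos 9: 110001 XOR 100101 = 010100
  pos 10: 101001 XOR 100101 = 001100
  pos 12: 110001 XOR 100101 = 010100
Remainder = 10100 (nonzero — an error is detected).

10100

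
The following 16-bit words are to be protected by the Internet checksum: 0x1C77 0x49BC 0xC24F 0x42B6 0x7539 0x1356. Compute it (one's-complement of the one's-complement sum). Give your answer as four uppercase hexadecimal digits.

0C37

One's-complement addition (fold any carry out of bit 15 back into bit 0):
  0x1C77 + 0x49BC = 0x06633
  0x6633 + 0xC24F = 0x12882 → wrap carry → 0x2883
  0x2883 + 0x42B6 = 0x06B39
  0x6B39 + 0x7539 = 0x0E072
  0xE072 + 0x1356 = 0x0F3C8
One's-complement sum = 0xF3C8.
Checksum = ~0xF3C8 & 0xFFFF = 0x0C37.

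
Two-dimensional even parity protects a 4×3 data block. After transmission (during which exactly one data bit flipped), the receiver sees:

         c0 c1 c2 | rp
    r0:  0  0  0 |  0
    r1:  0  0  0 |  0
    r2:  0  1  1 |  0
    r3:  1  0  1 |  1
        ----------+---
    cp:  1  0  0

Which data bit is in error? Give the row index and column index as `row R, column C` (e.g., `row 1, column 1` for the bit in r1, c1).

Recompute each row's even parity and compare to rp:
  r0: data parity 0, sent rp 0 → ok
  r1: data parity 0, sent rp 0 → ok
  r2: data parity 0, sent rp 0 → ok
  r3: data parity 0, sent rp 1 → mismatch
Recompute each column's even parity and compare to cp:
  c0: data parity 1, sent cp 1 → ok
  c1: data parity 1, sent cp 0 → mismatch
  c2: data parity 0, sent cp 0 → ok
Exactly one row (r3) and one column (c1) fail → the flipped bit is at their intersection.

row 3, column 1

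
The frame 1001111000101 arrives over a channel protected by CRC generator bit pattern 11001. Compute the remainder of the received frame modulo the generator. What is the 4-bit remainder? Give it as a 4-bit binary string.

Modulo-2 division of 1001111000101 by 11001:
  pos 0: 10011 XOR 11001 = 01010
  pos 1: 10101 XOR 11001 = 01100
  pos 2: 11001 XOR 11001 = 00000
Remainder = 0101 (nonzero — an error is detected).

0101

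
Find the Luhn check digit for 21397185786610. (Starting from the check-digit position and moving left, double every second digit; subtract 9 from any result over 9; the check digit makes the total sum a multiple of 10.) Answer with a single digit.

2

Partial digits right→left: 0 1 6 6 8 7 5 8 1 7 9 3 1 2
Double every second digit counting from the check-digit position (so the 1st, 3rd, 5th, ... of the partial from the right).
  doubled (with −9 where >9): 0 3 7 1 2 9 2 → sum 24
  kept as-is: 1 6 7 8 7 3 2 → sum 34
Total = 24 + 34 = 58.
Check digit = (10 − (58 mod 10)) mod 10 = 2.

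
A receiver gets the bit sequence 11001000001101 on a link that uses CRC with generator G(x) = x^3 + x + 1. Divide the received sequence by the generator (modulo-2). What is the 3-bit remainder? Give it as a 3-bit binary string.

Modulo-2 division of 11001000001101 by 1011:
  pos 0: 1100 XOR 1011 = 0111
  pos 1: 1111 XOR 1011 = 0100
  pos 2: 1000 XOR 1011 = 0011
  pos 4: 1100 XOR 1011 = 0111
  pos 5: 1110 XOR 1011 = 0101
  pos 6: 1010 XOR 1011 = 0001
  pos 9: 1110 XOR 1011 = 0101
  pos 10: 1011 XOR 1011 = 0000
Remainder = 000 (zero — the frame passes the CRC check).

000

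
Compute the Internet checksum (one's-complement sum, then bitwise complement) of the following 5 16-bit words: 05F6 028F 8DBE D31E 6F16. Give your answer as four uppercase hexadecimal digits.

2787

One's-complement addition (fold any carry out of bit 15 back into bit 0):
  0x05F6 + 0x028F = 0x00885
  0x0885 + 0x8DBE = 0x09643
  0x9643 + 0xD31E = 0x16961 → wrap carry → 0x6962
  0x6962 + 0x6F16 = 0x0D878
One's-complement sum = 0xD878.
Checksum = ~0xD878 & 0xFFFF = 0x2787.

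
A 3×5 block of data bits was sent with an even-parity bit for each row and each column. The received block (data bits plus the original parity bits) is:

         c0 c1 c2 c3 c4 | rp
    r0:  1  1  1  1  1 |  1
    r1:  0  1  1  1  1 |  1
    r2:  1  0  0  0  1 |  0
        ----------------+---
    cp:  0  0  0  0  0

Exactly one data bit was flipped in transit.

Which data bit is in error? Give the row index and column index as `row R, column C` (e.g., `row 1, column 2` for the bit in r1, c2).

row 1, column 4

Recompute each row's even parity and compare to rp:
  r0: data parity 1, sent rp 1 → ok
  r1: data parity 0, sent rp 1 → mismatch
  r2: data parity 0, sent rp 0 → ok
Recompute each column's even parity and compare to cp:
  c0: data parity 0, sent cp 0 → ok
  c1: data parity 0, sent cp 0 → ok
  c2: data parity 0, sent cp 0 → ok
  c3: data parity 0, sent cp 0 → ok
  c4: data parity 1, sent cp 0 → mismatch
Exactly one row (r1) and one column (c4) fail → the flipped bit is at their intersection.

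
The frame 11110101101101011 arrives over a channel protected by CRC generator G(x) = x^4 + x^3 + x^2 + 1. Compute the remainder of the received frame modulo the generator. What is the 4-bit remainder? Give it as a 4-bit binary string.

0000

Modulo-2 division of 11110101101101011 by 11101:
  pos 0: 11110 XOR 11101 = 00011
  pos 3: 11101 XOR 11101 = 00000
  pos 8: 10110 XOR 11101 = 01011
  pos 9: 10111 XOR 11101 = 01010
  pos 10: 10100 XOR 11101 = 01001
  pos 11: 10011 XOR 11101 = 01110
  pos 12: 11101 XOR 11101 = 00000
Remainder = 0000 (zero — the frame passes the CRC check).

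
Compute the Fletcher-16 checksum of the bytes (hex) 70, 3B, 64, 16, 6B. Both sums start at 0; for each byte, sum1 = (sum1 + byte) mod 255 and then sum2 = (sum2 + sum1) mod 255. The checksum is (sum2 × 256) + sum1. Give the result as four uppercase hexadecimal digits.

Running sums (mod 255):
  after byte 0 (70): sum1=112, sum2=112
  after byte 1 (3B): sum1=171, sum2=28
  after byte 2 (64): sum1=16, sum2=44
  after byte 3 (16): sum1=38, sum2=82
  after byte 4 (6B): sum1=145, sum2=227
Checksum = sum2·256 + sum1 = 227·256 + 145 = 58257 = 0xE391.

E391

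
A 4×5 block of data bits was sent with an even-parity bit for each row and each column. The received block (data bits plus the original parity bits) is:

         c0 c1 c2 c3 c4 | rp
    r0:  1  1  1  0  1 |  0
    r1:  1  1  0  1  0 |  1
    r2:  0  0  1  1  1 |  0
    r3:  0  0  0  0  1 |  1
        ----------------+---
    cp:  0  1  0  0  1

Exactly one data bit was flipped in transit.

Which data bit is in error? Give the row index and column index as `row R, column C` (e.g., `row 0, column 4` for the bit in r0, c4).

Recompute each row's even parity and compare to rp:
  r0: data parity 0, sent rp 0 → ok
  r1: data parity 1, sent rp 1 → ok
  r2: data parity 1, sent rp 0 → mismatch
  r3: data parity 1, sent rp 1 → ok
Recompute each column's even parity and compare to cp:
  c0: data parity 0, sent cp 0 → ok
  c1: data parity 0, sent cp 1 → mismatch
  c2: data parity 0, sent cp 0 → ok
  c3: data parity 0, sent cp 0 → ok
  c4: data parity 1, sent cp 1 → ok
Exactly one row (r2) and one column (c1) fail → the flipped bit is at their intersection.

row 2, column 1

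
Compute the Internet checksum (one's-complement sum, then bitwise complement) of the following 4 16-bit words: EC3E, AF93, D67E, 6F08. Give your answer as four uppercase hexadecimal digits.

One's-complement addition (fold any carry out of bit 15 back into bit 0):
  0xEC3E + 0xAF93 = 0x19BD1 → wrap carry → 0x9BD2
  0x9BD2 + 0xD67E = 0x17250 → wrap carry → 0x7251
  0x7251 + 0x6F08 = 0x0E159
One's-complement sum = 0xE159.
Checksum = ~0xE159 & 0xFFFF = 0x1EA6.

1EA6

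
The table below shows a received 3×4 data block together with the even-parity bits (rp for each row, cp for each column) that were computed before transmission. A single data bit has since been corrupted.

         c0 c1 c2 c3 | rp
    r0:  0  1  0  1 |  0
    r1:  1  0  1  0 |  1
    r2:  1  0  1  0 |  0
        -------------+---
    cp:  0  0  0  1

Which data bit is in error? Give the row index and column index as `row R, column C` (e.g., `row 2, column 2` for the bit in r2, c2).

row 1, column 1

Recompute each row's even parity and compare to rp:
  r0: data parity 0, sent rp 0 → ok
  r1: data parity 0, sent rp 1 → mismatch
  r2: data parity 0, sent rp 0 → ok
Recompute each column's even parity and compare to cp:
  c0: data parity 0, sent cp 0 → ok
  c1: data parity 1, sent cp 0 → mismatch
  c2: data parity 0, sent cp 0 → ok
  c3: data parity 1, sent cp 1 → ok
Exactly one row (r1) and one column (c1) fail → the flipped bit is at their intersection.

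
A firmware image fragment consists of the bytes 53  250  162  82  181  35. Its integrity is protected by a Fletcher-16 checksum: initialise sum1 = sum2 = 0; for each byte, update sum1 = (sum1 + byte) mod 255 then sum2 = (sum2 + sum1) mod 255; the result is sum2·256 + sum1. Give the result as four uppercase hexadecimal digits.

36FD

Running sums (mod 255):
  after byte 0 (53): sum1=53, sum2=53
  after byte 1 (250): sum1=48, sum2=101
  after byte 2 (162): sum1=210, sum2=56
  after byte 3 (82): sum1=37, sum2=93
  after byte 4 (181): sum1=218, sum2=56
  after byte 5 (35): sum1=253, sum2=54
Checksum = sum2·256 + sum1 = 54·256 + 253 = 14077 = 0x36FD.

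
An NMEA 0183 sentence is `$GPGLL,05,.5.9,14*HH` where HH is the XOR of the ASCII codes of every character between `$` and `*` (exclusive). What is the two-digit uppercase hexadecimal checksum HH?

70

XOR the ASCII codes of the payload characters:
  'G' = 0x47 → acc = 0x47
  'P' = 0x50 → acc = 0x17
  'G' = 0x47 → acc = 0x50
  'L' = 0x4C → acc = 0x1C
  'L' = 0x4C → acc = 0x50
  ',' = 0x2C → acc = 0x7C
  '0' = 0x30 → acc = 0x4C
  '5' = 0x35 → acc = 0x79
  ',' = 0x2C → acc = 0x55
  '.' = 0x2E → acc = 0x7B
  '5' = 0x35 → acc = 0x4E
  '.' = 0x2E → acc = 0x60
  '9' = 0x39 → acc = 0x59
  ',' = 0x2C → acc = 0x75
  '1' = 0x31 → acc = 0x44
  '4' = 0x34 → acc = 0x70
Checksum = 0x70.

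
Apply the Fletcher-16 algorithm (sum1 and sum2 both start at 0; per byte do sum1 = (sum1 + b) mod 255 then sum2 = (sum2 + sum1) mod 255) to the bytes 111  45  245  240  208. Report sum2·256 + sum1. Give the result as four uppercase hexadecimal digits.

Running sums (mod 255):
  after byte 0 (111): sum1=111, sum2=111
  after byte 1 (45): sum1=156, sum2=12
  after byte 2 (245): sum1=146, sum2=158
  after byte 3 (240): sum1=131, sum2=34
  after byte 4 (208): sum1=84, sum2=118
Checksum = sum2·256 + sum1 = 118·256 + 84 = 30292 = 0x7654.

7654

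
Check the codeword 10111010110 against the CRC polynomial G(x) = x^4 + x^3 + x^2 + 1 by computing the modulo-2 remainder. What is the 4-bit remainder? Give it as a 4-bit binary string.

Modulo-2 division of 10111010110 by 11101:
  pos 0: 10111 XOR 11101 = 01010
  pos 1: 10100 XOR 11101 = 01001
  pos 2: 10011 XOR 11101 = 01110
  pos 3: 11100 XOR 11101 = 00001
Remainder = 1110 (nonzero — an error is detected).

1110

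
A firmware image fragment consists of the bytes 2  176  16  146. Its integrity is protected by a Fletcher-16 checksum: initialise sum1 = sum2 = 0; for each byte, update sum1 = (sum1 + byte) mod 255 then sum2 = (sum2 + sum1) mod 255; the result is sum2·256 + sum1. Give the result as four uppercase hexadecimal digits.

CC55

Running sums (mod 255):
  after byte 0 (2): sum1=2, sum2=2
  after byte 1 (176): sum1=178, sum2=180
  after byte 2 (16): sum1=194, sum2=119
  after byte 3 (146): sum1=85, sum2=204
Checksum = sum2·256 + sum1 = 204·256 + 85 = 52309 = 0xCC55.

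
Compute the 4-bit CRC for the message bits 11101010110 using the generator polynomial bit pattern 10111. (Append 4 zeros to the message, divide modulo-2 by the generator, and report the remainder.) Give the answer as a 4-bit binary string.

1011

Append 4 zeros: 111010101100000. Divide by 10111 (XOR where the leading bit is 1):
  pos 0: 11101 XOR 10111 = 01010
  pos 1: 10100 XOR 10111 = 00011
  pos 4: 11101 XOR 10111 = 01010
  pos 5: 10101 XOR 10111 = 00010
  pos 8: 10000 XOR 10111 = 00111
  pos 10: 11100 XOR 10111 = 01011
Remainder (last 4 bits) = 1011. This is the CRC / FCS.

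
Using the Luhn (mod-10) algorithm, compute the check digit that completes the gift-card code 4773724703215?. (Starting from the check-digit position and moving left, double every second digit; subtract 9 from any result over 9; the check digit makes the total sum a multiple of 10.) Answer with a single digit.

6

Partial digits right→left: 5 1 2 3 0 7 4 2 7 3 7 7 4
Double every second digit counting from the check-digit position (so the 1st, 3rd, 5th, ... of the partial from the right).
  doubled (with −9 where >9): 1 4 0 8 5 5 8 → sum 31
  kept as-is: 1 3 7 2 3 7 → sum 23
Total = 31 + 23 = 54.
Check digit = (10 − (54 mod 10)) mod 10 = 6.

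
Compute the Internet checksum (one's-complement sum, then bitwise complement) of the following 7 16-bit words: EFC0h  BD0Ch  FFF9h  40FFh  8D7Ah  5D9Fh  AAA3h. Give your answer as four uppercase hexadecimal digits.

One's-complement addition (fold any carry out of bit 15 back into bit 0):
  0xEFC0 + 0xBD0C = 0x1ACCC → wrap carry → 0xACCD
  0xACCD + 0xFFF9 = 0x1ACC6 → wrap carry → 0xACC7
  0xACC7 + 0x40FF = 0x0EDC6
  0xEDC6 + 0x8D7A = 0x17B40 → wrap carry → 0x7B41
  0x7B41 + 0x5D9F = 0x0D8E0
  0xD8E0 + 0xAAA3 = 0x18383 → wrap carry → 0x8384
One's-complement sum = 0x8384.
Checksum = ~0x8384 & 0xFFFF = 0x7C7B.

7C7B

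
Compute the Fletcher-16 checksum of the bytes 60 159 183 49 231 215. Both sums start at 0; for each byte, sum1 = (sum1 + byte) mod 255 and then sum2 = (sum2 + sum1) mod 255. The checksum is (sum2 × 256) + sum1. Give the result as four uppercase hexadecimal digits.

Running sums (mod 255):
  after byte 0 (60): sum1=60, sum2=60
  after byte 1 (159): sum1=219, sum2=24
  after byte 2 (183): sum1=147, sum2=171
  after byte 3 (49): sum1=196, sum2=112
  after byte 4 (231): sum1=172, sum2=29
  after byte 5 (215): sum1=132, sum2=161
Checksum = sum2·256 + sum1 = 161·256 + 132 = 41348 = 0xA184.

A184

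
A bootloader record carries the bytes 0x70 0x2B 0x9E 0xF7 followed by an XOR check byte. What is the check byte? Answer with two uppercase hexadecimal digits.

XOR the bytes together:
  start with 0x70
  0x70 ⊕ 0x2B = 0x5B
  0x5B ⊕ 0x9E = 0xC5
  0xC5 ⊕ 0xF7 = 0x32

32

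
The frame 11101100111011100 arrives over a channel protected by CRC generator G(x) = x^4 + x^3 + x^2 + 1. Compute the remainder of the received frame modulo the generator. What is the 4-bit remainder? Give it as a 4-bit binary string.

Modulo-2 division of 11101100111011100 by 11101:
  pos 0: 11101 XOR 11101 = 00000
  pos 5: 10011 XOR 11101 = 01110
  pos 6: 11101 XOR 11101 = 00000
  pos 12: 11100 XOR 11101 = 00001
Remainder = 0001 (nonzero — an error is detected).

0001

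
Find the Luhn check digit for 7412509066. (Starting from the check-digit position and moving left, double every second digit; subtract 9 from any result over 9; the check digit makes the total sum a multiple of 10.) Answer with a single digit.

Partial digits right→left: 6 6 0 9 0 5 2 1 4 7
Double every second digit counting from the check-digit position (so the 1st, 3rd, 5th, ... of the partial from the right).
  doubled (with −9 where >9): 3 0 0 4 8 → sum 15
  kept as-is: 6 9 5 1 7 → sum 28
Total = 15 + 28 = 43.
Check digit = (10 − (43 mod 10)) mod 10 = 7.

7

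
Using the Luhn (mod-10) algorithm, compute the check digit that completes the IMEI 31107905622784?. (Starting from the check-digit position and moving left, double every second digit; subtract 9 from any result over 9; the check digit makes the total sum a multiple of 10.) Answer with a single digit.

Partial digits right→left: 4 8 7 2 2 6 5 0 9 7 0 1 1 3
Double every second digit counting from the check-digit position (so the 1st, 3rd, 5th, ... of the partial from the right).
  doubled (with −9 where >9): 8 5 4 1 9 0 2 → sum 29
  kept as-is: 8 2 6 0 7 1 3 → sum 27
Total = 29 + 27 = 56.
Check digit = (10 − (56 mod 10)) mod 10 = 4.

4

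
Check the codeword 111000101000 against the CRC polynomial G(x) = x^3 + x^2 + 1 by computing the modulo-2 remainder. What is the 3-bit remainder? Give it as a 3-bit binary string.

000

Modulo-2 division of 111000101000 by 1101:
  pos 0: 1110 XOR 1101 = 0011
  pos 2: 1100 XOR 1101 = 0001
  pos 5: 1101 XOR 1101 = 0000
Remainder = 000 (zero — the frame passes the CRC check).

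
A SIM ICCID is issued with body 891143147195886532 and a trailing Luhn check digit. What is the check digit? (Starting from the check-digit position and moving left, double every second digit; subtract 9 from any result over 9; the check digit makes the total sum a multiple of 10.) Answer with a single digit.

Partial digits right→left: 2 3 5 6 8 8 5 9 1 7 4 1 3 4 1 1 9 8
Double every second digit counting from the check-digit position (so the 1st, 3rd, 5th, ... of the partial from the right).
  doubled (with −9 where >9): 4 1 7 1 2 8 6 2 9 → sum 40
  kept as-is: 3 6 8 9 7 1 4 1 8 → sum 47
Total = 40 + 47 = 87.
Check digit = (10 − (87 mod 10)) mod 10 = 3.

3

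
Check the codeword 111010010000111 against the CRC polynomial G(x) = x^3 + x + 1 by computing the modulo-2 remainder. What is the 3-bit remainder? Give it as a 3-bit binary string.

110

Modulo-2 division of 111010010000111 by 1011:
  pos 0: 1110 XOR 1011 = 0101
  pos 1: 1011 XOR 1011 = 0000
  pos 7: 1000 XOR 1011 = 0011
  pos 9: 1101 XOR 1011 = 0110
  pos 10: 1101 XOR 1011 = 0110
  pos 11: 1101 XOR 1011 = 0110
Remainder = 110 (nonzero — an error is detected).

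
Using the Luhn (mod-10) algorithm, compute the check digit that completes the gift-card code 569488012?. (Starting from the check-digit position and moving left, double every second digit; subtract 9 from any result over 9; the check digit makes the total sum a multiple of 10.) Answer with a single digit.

0

Partial digits right→left: 2 1 0 8 8 4 9 6 5
Double every second digit counting from the check-digit position (so the 1st, 3rd, 5th, ... of the partial from the right).
  doubled (with −9 where >9): 4 0 7 9 1 → sum 21
  kept as-is: 1 8 4 6 → sum 19
Total = 21 + 19 = 40.
Check digit = (10 − (40 mod 10)) mod 10 = 0.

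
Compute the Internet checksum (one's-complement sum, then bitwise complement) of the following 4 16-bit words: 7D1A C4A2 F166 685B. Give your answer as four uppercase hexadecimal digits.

One's-complement addition (fold any carry out of bit 15 back into bit 0):
  0x7D1A + 0xC4A2 = 0x141BC → wrap carry → 0x41BD
  0x41BD + 0xF166 = 0x13323 → wrap carry → 0x3324
  0x3324 + 0x685B = 0x09B7F
One's-complement sum = 0x9B7F.
Checksum = ~0x9B7F & 0xFFFF = 0x6480.

6480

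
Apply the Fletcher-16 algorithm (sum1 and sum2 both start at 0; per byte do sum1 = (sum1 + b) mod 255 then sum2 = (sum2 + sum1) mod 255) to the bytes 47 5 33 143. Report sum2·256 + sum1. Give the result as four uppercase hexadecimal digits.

Running sums (mod 255):
  after byte 0 (47): sum1=47, sum2=47
  after byte 1 (5): sum1=52, sum2=99
  after byte 2 (33): sum1=85, sum2=184
  after byte 3 (143): sum1=228, sum2=157
Checksum = sum2·256 + sum1 = 157·256 + 228 = 40420 = 0x9DE4.

9DE4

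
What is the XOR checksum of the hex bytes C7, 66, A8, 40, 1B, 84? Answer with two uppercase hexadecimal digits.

D6

XOR the bytes together:
  start with 0xC7
  0xC7 ⊕ 0x66 = 0xA1
  0xA1 ⊕ 0xA8 = 0x09
  0x09 ⊕ 0x40 = 0x49
  0x49 ⊕ 0x1B = 0x52
  0x52 ⊕ 0x84 = 0xD6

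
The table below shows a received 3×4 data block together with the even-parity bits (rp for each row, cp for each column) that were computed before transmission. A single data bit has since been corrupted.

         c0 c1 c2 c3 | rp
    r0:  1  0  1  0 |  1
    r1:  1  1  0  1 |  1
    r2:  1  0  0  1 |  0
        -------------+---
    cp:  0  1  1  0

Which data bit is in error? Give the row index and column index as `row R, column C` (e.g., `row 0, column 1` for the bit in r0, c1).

row 0, column 0

Recompute each row's even parity and compare to rp:
  r0: data parity 0, sent rp 1 → mismatch
  r1: data parity 1, sent rp 1 → ok
  r2: data parity 0, sent rp 0 → ok
Recompute each column's even parity and compare to cp:
  c0: data parity 1, sent cp 0 → mismatch
  c1: data parity 1, sent cp 1 → ok
  c2: data parity 1, sent cp 1 → ok
  c3: data parity 0, sent cp 0 → ok
Exactly one row (r0) and one column (c0) fail → the flipped bit is at their intersection.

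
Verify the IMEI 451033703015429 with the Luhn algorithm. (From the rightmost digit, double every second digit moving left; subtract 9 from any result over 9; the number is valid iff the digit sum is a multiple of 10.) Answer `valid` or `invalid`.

invalid

From the right, keep odd positions and double even positions (subtract 9 from any doubled value over 9):
  doubled (positions 2,4,...): 4 1 0 0 6 0 1 → sum 12
  kept (positions 1,3,...): 9 4 1 3 7 3 1 4 → sum 32
Total = 44.
44 mod 10 = 4, so the number is invalid.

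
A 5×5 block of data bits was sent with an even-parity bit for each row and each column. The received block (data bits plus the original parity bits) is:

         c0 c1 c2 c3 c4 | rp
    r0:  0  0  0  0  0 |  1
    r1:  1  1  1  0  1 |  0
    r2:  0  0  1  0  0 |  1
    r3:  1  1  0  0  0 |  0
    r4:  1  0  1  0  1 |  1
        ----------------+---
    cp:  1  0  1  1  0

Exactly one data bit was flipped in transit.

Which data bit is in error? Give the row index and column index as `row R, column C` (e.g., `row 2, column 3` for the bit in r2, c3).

row 0, column 3

Recompute each row's even parity and compare to rp:
  r0: data parity 0, sent rp 1 → mismatch
  r1: data parity 0, sent rp 0 → ok
  r2: data parity 1, sent rp 1 → ok
  r3: data parity 0, sent rp 0 → ok
  r4: data parity 1, sent rp 1 → ok
Recompute each column's even parity and compare to cp:
  c0: data parity 1, sent cp 1 → ok
  c1: data parity 0, sent cp 0 → ok
  c2: data parity 1, sent cp 1 → ok
  c3: data parity 0, sent cp 1 → mismatch
  c4: data parity 0, sent cp 0 → ok
Exactly one row (r0) and one column (c3) fail → the flipped bit is at their intersection.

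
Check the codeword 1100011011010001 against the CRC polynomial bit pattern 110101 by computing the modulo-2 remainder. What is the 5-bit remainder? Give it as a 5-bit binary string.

00000

Modulo-2 division of 1100011011010001 by 110101:
  pos 0: 110001 XOR 110101 = 000100
  pos 3: 100101 XOR 110101 = 010000
  pos 4: 100001 XOR 110101 = 010100
  pos 5: 101000 XOR 110101 = 011101
  pos 6: 111011 XOR 110101 = 001110
  pos 8: 111000 XOR 110101 = 001101
  pos 10: 110101 XOR 110101 = 000000
Remainder = 00000 (zero — the frame passes the CRC check).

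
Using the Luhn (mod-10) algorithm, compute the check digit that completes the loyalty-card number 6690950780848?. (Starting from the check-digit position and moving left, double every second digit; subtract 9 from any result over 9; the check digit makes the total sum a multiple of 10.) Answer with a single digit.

6

Partial digits right→left: 8 4 8 0 8 7 0 5 9 0 9 6 6
Double every second digit counting from the check-digit position (so the 1st, 3rd, 5th, ... of the partial from the right).
  doubled (with −9 where >9): 7 7 7 0 9 9 3 → sum 42
  kept as-is: 4 0 7 5 0 6 → sum 22
Total = 42 + 22 = 64.
Check digit = (10 − (64 mod 10)) mod 10 = 6.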